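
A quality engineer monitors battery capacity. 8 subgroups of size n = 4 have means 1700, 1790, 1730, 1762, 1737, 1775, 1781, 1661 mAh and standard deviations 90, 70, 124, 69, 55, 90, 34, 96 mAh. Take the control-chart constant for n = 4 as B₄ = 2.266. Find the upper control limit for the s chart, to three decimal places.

177.881

s̄ = (90 + 70 + 124 + 69 + 55 + 90 + 34 + 96) / 8 = 78.5000
UCL_s = B₄·s̄ = 2.266 × 78.5000 = 177.8810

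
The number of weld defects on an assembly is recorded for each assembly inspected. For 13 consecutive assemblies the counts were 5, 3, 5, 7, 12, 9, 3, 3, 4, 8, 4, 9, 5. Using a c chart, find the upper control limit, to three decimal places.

13.224

c̄ = (5 + 3 + 5 + 7 + 12 + 9 + 3 + 3 + 4 + 8 + 4 + 9 + 5) / 13 = 77 / 13 = 5.9231
UCL = c̄ + 3√c̄ = 5.9231 + 3 × √5.9231 = 5.9231 + 3 × 2.4337 = 13.2243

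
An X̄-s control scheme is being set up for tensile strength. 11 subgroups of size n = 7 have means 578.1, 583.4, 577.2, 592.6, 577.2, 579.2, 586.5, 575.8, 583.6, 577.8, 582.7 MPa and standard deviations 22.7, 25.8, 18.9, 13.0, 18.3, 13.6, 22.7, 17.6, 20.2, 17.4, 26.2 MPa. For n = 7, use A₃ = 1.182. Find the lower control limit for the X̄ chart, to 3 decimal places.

558.029

X̄̄ = (578.1 + 583.4 + 577.2 + 592.6 + 577.2 + 579.2 + 586.5 + 575.8 + 583.6 + 577.8 + 582.7) / 11 = 581.2818
s̄ = (22.7 + 25.8 + 18.9 + 13.0 + 18.3 + 13.6 + 22.7 + 17.6 + 20.2 + 17.4 + 26.2) / 11 = 19.6727
LCL = X̄̄ − A₃·s̄ = 581.2818 − 1.182 × 19.6727 = 558.0287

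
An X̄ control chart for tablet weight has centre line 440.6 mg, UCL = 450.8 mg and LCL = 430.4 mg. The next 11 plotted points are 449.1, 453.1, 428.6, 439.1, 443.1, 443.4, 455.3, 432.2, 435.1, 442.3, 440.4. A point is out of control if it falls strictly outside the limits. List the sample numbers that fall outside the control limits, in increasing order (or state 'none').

2, 3, 7

Compare each point to [430.4, 450.8]: sample 2 = 453.1 > UCL; sample 3 = 428.6 < LCL; sample 7 = 455.3 > UCL.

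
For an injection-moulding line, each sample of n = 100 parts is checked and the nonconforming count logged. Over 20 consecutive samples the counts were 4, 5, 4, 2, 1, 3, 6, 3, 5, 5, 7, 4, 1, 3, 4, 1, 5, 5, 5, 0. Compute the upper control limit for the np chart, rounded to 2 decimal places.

p̄ = Σdᵢ / (k·n) = 73 / (20 × 100) = 0.03650
UCL = np̄ + 3·√(np̄(1−p̄)) = 3.6500 + 3 × √(3.6500×0.96350) = 3.6500 + 3 × 1.8753 = 9.2759

9.28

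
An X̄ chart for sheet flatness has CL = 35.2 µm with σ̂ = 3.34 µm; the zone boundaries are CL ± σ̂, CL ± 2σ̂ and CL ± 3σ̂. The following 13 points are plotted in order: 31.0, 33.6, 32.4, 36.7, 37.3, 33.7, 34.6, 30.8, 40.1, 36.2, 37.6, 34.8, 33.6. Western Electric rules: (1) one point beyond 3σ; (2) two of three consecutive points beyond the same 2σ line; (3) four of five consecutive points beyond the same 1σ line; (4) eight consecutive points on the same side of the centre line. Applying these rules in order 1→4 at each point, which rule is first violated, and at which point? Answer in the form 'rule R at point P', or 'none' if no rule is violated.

Zone of each point (C = within 1σ̂, B = 1σ̂–2σ̂, A = 2σ̂–3σ̂, * = beyond 3σ̂; sign = side of CL): 1:-B, 2:-C, 3:-C, 4:+C, 5:+C, 6:-C, 7:-C, 8:-B, 9:+B, 10:+C, 11:+C, 12:-C, 13:-C
No rule fires across all 13 points.

none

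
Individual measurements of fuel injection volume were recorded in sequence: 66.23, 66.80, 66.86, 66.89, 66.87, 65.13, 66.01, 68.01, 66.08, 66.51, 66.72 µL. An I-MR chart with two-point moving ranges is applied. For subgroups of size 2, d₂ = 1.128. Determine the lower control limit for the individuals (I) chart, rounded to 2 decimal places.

X̄ = (66.23 + 66.80 + 66.86 + 66.89 + 66.87 + 65.13 + 66.01 + 68.01 + 66.08 + 66.51 + 66.72) / 11 = 66.5555
Moving ranges: 0.57, 0.06, 0.03, 0.02, 1.74, 0.88, 2.00, 1.93, 0.43, 0.21; M̄R̄ = 7.8700 / 10 = 0.7870
LCL = X̄ − 3·M̄R̄/d₂ = 66.5555 − 3 × 0.7870 / 1.128 = 64.4624

64.46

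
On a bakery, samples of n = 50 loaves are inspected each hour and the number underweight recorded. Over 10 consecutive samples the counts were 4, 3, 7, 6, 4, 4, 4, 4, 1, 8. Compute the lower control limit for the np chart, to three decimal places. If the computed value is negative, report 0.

0.000

p̄ = Σdᵢ / (k·n) = 45 / (10 × 50) = 0.09000
LCL = np̄ − 3·√(np̄(1−p̄)) = 4.5000 − 3 × 2.0236 = -1.5708 → 0 (negative, so LCL = 0)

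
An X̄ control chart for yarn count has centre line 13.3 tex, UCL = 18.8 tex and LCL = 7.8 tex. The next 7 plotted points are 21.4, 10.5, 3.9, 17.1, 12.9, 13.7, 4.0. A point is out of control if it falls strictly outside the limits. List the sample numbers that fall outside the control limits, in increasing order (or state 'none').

1, 3, 7

Compare each point to [7.8, 18.8]: sample 1 = 21.4 > UCL; sample 3 = 3.9 < LCL; sample 7 = 4.0 < LCL.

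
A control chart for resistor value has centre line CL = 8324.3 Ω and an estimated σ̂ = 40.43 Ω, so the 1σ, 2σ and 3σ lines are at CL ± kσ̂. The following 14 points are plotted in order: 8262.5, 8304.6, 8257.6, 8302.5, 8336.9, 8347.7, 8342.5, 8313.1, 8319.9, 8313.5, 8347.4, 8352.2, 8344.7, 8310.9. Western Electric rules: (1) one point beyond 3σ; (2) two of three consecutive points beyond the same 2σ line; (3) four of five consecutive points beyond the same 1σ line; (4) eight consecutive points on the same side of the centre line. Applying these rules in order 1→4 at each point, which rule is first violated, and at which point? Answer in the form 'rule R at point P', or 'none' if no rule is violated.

Zone of each point (C = within 1σ̂, B = 1σ̂–2σ̂, A = 2σ̂–3σ̂, * = beyond 3σ̂; sign = side of CL): 1:-B, 2:-C, 3:-B, 4:-C, 5:+C, 6:+C, 7:+C, 8:-C, 9:-C, 10:-C, 11:+C, 12:+C, 13:+C, 14:-C
No rule fires across all 14 points.

none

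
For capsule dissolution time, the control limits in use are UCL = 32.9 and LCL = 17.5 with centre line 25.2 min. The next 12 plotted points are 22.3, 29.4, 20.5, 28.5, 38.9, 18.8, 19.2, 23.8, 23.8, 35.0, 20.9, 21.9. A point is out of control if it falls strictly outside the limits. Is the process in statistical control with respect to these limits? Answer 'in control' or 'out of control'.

out of control

Compare each point to [17.5, 32.9]: sample 5 = 38.9 > UCL; sample 10 = 35.0 > UCL.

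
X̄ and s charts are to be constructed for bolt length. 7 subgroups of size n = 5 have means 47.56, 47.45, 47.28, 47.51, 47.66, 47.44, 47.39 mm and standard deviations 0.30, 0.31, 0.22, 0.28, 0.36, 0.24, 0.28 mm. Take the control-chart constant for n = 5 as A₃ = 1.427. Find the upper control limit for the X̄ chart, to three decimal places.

47.876

X̄̄ = (47.56 + 47.45 + 47.28 + 47.51 + 47.66 + 47.44 + 47.39) / 7 = 47.4700
s̄ = (0.30 + 0.31 + 0.22 + 0.28 + 0.36 + 0.24 + 0.28) / 7 = 0.2843
UCL = X̄̄ + A₃·s̄ = 47.4700 + 1.427 × 0.2843 = 47.8757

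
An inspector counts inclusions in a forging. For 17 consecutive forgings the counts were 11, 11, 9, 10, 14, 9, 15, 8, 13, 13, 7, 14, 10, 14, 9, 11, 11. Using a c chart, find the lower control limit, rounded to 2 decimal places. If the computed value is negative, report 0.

1.11

c̄ = (11 + 11 + 9 + 10 + 14 + 9 + 15 + 8 + 13 + 13 + 7 + 14 + 10 + 14 + 9 + 11 + 11) / 17 = 189 / 17 = 11.1176
LCL = c̄ − 3√c̄ = 11.1176 − 3 × 3.3343 = 1.1147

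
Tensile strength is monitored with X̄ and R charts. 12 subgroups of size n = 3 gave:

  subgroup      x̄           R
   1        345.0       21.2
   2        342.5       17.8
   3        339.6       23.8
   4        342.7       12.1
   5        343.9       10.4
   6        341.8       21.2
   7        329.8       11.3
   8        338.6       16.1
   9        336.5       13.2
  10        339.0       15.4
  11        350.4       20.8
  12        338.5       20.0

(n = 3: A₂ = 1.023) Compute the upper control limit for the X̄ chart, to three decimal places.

358.023

X̄̄ = (345.0 + 342.5 + 339.6 + 342.7 + 343.9 + 341.8 + 329.8 + 338.6 + 336.5 + 339.0 + 350.4 + 338.5) / 12 = 4088.3000 / 12 = 340.6917
R̄ = (21.2 + 17.8 + 23.8 + 12.1 + 10.4 + 21.2 + 11.3 + 16.1 + 13.2 + 15.4 + 20.8 + 20.0) / 12 = 203.3000 / 12 = 16.9417
UCL = X̄̄ + A₂·R̄ = 340.6917 + 1.023 × 16.9417 = 358.0230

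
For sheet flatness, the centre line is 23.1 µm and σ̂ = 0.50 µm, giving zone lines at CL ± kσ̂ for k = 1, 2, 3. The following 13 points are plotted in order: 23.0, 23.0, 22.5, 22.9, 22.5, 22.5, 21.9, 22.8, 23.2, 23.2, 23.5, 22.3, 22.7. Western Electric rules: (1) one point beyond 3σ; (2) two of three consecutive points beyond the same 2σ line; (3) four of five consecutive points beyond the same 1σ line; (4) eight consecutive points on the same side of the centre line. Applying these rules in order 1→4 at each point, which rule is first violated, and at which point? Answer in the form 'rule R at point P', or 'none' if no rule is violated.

rule 3 at point 7

Zone of each point (C = within 1σ̂, B = 1σ̂–2σ̂, A = 2σ̂–3σ̂, * = beyond 3σ̂; sign = side of CL): 1:-C, 2:-C, 3:-B, 4:-C, 5:-B, 6:-B, 7:-A, 8:-C, 9:+C, 10:+C, 11:+C, 12:-B, 13:-C
Rule 3 (four of five consecutive points beyond the same 1σ limit) is satisfied at point 7.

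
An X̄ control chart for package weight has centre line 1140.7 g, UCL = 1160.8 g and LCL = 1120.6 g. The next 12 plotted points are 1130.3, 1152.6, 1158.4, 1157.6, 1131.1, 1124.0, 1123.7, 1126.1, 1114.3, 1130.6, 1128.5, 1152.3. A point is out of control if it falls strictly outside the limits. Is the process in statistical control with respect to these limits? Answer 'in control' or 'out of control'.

out of control

Compare each point to [1120.6, 1160.8]: sample 9 = 1114.3 < LCL.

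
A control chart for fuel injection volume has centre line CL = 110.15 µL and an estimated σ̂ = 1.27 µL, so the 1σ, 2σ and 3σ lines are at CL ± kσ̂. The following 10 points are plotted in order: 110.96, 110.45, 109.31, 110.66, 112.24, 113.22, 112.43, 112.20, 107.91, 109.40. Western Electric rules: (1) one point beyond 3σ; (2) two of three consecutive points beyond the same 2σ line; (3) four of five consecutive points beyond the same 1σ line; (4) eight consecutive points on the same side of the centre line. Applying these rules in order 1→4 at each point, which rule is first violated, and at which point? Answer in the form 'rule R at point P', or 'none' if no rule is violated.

Zone of each point (C = within 1σ̂, B = 1σ̂–2σ̂, A = 2σ̂–3σ̂, * = beyond 3σ̂; sign = side of CL): 1:+C, 2:+C, 3:-C, 4:+C, 5:+B, 6:+A, 7:+B, 8:+B, 9:-B, 10:-C
Rule 3 (four of five consecutive points beyond the same 1σ limit) is satisfied at point 8.

rule 3 at point 8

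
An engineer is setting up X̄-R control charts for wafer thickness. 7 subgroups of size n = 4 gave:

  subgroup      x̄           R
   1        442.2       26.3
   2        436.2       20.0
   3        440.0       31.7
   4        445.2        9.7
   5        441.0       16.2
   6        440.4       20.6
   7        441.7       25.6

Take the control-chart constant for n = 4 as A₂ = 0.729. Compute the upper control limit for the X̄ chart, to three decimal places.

X̄̄ = (442.2 + 436.2 + 440.0 + 445.2 + 441.0 + 440.4 + 441.7) / 7 = 3086.7000 / 7 = 440.9571
R̄ = (26.3 + 20.0 + 31.7 + 9.7 + 16.2 + 20.6 + 25.6) / 7 = 150.1000 / 7 = 21.4429
UCL = X̄̄ + A₂·R̄ = 440.9571 + 0.729 × 21.4429 = 456.5890

456.589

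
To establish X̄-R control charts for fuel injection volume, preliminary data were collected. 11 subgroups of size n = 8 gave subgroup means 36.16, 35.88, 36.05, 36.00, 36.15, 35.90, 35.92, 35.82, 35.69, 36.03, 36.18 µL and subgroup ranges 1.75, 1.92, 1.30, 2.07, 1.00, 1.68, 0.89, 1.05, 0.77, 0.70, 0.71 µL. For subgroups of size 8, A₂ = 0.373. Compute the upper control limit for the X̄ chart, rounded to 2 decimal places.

X̄̄ = (36.16 + 35.88 + 36.05 + 36.00 + 36.15 + 35.90 + 35.92 + 35.82 + 35.69 + 36.03 + 36.18) / 11 = 395.7800 / 11 = 35.9800
R̄ = (1.75 + 1.92 + 1.30 + 2.07 + 1.00 + 1.68 + 0.89 + 1.05 + 0.77 + 0.70 + 0.71) / 11 = 13.8400 / 11 = 1.2582
UCL = X̄̄ + A₂·R̄ = 35.9800 + 0.373 × 1.2582 = 36.4493

36.45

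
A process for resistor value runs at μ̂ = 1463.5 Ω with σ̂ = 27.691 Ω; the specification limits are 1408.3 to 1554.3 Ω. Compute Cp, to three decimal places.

0.879

Cp = (USL − LSL) / (6σ̂) = (1554.3 − 1408.3) / (6 × 27.691) = 146.0000 / 166.1460 = 0.8787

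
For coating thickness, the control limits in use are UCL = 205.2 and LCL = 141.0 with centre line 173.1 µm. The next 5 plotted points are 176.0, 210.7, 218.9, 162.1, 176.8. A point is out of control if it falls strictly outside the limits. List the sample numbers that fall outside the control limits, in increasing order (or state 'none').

2, 3

Compare each point to [141.0, 205.2]: sample 2 = 210.7 > UCL; sample 3 = 218.9 > UCL.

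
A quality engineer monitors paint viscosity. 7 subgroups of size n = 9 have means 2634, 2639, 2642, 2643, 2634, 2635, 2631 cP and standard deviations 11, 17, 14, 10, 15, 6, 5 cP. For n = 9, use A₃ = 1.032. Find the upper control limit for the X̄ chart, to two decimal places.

2648.36

X̄̄ = (2634 + 2639 + 2642 + 2643 + 2634 + 2635 + 2631) / 7 = 2636.8571
s̄ = (11 + 17 + 14 + 10 + 15 + 6 + 5) / 7 = 11.1429
UCL = X̄̄ + A₃·s̄ = 2636.8571 + 1.032 × 11.1429 = 2648.3566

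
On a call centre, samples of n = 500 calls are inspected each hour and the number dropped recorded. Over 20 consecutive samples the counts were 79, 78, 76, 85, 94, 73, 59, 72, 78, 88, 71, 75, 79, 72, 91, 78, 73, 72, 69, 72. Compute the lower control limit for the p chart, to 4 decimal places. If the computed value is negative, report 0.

0.1051

p̄ = Σdᵢ / (k·n) = 1534 / (20 × 500) = 0.15340
LCL = p̄ − 3·√(p̄(1−p̄)/n) = 0.15340 − 3 × 0.01612 = 0.10505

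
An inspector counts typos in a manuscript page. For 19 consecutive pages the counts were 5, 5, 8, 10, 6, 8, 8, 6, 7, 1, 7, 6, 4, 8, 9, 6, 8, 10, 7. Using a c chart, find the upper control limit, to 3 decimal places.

c̄ = (5 + 5 + 8 + 10 + 6 + 8 + 8 + 6 + 7 + 1 + 7 + 6 + 4 + 8 + 9 + 6 + 8 + 10 + 7) / 19 = 129 / 19 = 6.7895
UCL = c̄ + 3√c̄ = 6.7895 + 3 × √6.7895 = 6.7895 + 3 × 2.6057 = 14.6065

14.606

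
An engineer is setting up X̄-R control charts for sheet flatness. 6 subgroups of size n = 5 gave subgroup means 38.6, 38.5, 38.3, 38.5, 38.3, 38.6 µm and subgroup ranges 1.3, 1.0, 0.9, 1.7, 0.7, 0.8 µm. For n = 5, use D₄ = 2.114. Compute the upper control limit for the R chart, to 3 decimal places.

2.255

R̄ = (1.3 + 1.0 + 0.9 + 1.7 + 0.7 + 0.8) / 6 = 6.4000 / 6 = 1.0667
UCL_R = D₄·R̄ = 2.114 × 1.0667 = 2.2549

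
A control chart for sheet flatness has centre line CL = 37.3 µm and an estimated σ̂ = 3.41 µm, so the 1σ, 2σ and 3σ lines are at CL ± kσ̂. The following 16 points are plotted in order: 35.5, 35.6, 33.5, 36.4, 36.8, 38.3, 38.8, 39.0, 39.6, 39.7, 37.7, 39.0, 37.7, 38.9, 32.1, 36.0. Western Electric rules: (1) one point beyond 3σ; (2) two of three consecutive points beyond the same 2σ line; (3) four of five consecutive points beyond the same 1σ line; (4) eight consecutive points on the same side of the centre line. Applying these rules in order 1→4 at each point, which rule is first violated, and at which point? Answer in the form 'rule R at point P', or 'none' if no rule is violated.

Zone of each point (C = within 1σ̂, B = 1σ̂–2σ̂, A = 2σ̂–3σ̂, * = beyond 3σ̂; sign = side of CL): 1:-C, 2:-C, 3:-B, 4:-C, 5:-C, 6:+C, 7:+C, 8:+C, 9:+C, 10:+C, 11:+C, 12:+C, 13:+C, 14:+C, 15:-B, 16:-C
Rule 4 (eight consecutive points on the same side of the centre line) is satisfied at point 13.

rule 4 at point 13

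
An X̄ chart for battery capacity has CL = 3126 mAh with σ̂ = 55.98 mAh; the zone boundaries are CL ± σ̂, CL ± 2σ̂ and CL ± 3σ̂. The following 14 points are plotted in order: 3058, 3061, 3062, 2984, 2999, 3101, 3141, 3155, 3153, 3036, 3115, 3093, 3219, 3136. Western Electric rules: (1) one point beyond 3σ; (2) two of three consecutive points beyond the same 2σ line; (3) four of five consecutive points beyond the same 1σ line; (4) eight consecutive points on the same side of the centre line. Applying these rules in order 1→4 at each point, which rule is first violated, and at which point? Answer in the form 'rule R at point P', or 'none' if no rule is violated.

Zone of each point (C = within 1σ̂, B = 1σ̂–2σ̂, A = 2σ̂–3σ̂, * = beyond 3σ̂; sign = side of CL): 1:-B, 2:-B, 3:-B, 4:-A, 5:-A, 6:-C, 7:+C, 8:+C, 9:+C, 10:-B, 11:-C, 12:-C, 13:+B, 14:+C
Rule 3 (four of five consecutive points beyond the same 1σ limit) is satisfied at point 4.

rule 3 at point 4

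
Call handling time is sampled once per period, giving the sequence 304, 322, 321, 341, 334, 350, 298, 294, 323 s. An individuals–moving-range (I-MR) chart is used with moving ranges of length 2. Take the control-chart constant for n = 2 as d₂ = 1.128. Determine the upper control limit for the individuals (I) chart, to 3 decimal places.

369.647

X̄ = (304 + 322 + 321 + 341 + 334 + 350 + 298 + 294 + 323) / 9 = 320.7778
Moving ranges: 18, 1, 20, 7, 16, 52, 4, 29; M̄R̄ = 147.0000 / 8 = 18.3750
UCL = X̄ + 3·M̄R̄/d₂ = 320.7778 + 3 × 18.3750 / 1.128 = 369.6475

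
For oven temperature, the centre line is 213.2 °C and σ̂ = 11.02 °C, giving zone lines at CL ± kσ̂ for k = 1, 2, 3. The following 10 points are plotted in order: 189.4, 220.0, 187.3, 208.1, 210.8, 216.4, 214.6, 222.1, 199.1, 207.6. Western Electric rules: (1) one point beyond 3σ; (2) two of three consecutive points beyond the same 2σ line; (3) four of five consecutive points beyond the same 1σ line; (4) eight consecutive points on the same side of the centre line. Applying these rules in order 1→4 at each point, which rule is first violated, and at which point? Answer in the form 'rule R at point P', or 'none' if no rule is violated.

rule 2 at point 3

Zone of each point (C = within 1σ̂, B = 1σ̂–2σ̂, A = 2σ̂–3σ̂, * = beyond 3σ̂; sign = side of CL): 1:-A, 2:+C, 3:-A, 4:-C, 5:-C, 6:+C, 7:+C, 8:+C, 9:-B, 10:-C
Rule 2 (two of three consecutive points beyond the same 2σ limit) is satisfied at point 3.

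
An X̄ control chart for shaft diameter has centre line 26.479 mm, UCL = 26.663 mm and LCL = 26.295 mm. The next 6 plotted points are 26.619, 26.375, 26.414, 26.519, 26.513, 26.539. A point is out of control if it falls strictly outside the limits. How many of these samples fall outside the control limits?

All 6 points lie within [26.295, 26.663].

0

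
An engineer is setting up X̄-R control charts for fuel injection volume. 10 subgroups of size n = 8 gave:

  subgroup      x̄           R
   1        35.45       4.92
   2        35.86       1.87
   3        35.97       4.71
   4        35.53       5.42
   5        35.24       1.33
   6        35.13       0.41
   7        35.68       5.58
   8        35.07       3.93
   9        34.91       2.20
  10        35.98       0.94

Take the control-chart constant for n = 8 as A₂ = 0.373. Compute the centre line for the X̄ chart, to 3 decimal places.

35.482

X̄̄ = (35.45 + 35.86 + 35.97 + 35.53 + 35.24 + 35.13 + 35.68 + 35.07 + 34.91 + 35.98) / 10 = 354.8200 / 10 = 35.4820
CL = X̄̄ = 35.4820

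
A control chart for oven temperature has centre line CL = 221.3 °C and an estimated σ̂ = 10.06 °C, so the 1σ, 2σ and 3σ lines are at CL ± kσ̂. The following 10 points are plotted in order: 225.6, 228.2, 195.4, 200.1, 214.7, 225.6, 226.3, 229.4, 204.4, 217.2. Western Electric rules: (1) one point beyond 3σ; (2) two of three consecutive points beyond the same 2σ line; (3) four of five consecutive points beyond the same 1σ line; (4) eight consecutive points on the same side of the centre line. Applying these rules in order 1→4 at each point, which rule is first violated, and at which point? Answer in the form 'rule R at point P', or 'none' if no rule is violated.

rule 2 at point 4

Zone of each point (C = within 1σ̂, B = 1σ̂–2σ̂, A = 2σ̂–3σ̂, * = beyond 3σ̂; sign = side of CL): 1:+C, 2:+C, 3:-A, 4:-A, 5:-C, 6:+C, 7:+C, 8:+C, 9:-B, 10:-C
Rule 2 (two of three consecutive points beyond the same 2σ limit) is satisfied at point 4.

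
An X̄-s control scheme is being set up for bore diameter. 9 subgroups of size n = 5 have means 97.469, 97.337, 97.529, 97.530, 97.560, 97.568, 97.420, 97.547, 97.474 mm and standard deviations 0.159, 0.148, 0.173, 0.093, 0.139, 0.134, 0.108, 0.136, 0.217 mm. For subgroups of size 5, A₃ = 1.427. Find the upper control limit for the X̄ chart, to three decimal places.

97.700

X̄̄ = (97.469 + 97.337 + 97.529 + 97.530 + 97.560 + 97.568 + 97.420 + 97.547 + 97.474) / 9 = 97.4927
s̄ = (0.159 + 0.148 + 0.173 + 0.093 + 0.139 + 0.134 + 0.108 + 0.136 + 0.217) / 9 = 0.1452
UCL = X̄̄ + A₃·s̄ = 97.4927 + 1.427 × 0.1452 = 97.6999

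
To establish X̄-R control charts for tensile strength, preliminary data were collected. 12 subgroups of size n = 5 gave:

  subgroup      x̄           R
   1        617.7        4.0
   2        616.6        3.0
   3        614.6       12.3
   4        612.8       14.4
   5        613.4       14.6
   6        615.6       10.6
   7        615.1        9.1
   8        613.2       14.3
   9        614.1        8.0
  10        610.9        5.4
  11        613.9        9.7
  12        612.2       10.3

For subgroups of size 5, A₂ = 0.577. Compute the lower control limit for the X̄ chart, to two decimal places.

X̄̄ = (617.7 + 616.6 + 614.6 + 612.8 + 613.4 + 615.6 + 615.1 + 613.2 + 614.1 + 610.9 + 613.9 + 612.2) / 12 = 7370.1000 / 12 = 614.1750
R̄ = (4.0 + 3.0 + 12.3 + 14.4 + 14.6 + 10.6 + 9.1 + 14.3 + 8.0 + 5.4 + 9.7 + 10.3) / 12 = 115.7000 / 12 = 9.6417
LCL = X̄̄ − A₂·R̄ = 614.1750 − 0.577 × 9.6417 = 608.6118

608.61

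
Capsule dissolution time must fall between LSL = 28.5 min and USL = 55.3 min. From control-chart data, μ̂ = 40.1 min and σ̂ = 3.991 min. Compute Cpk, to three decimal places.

Cpu = (USL − μ̂) / (3σ̂) = (55.3 − 40.1) / (3 × 3.991) = 1.2695; Cpl = (μ̂ − LSL) / (3σ̂) = (40.1 − 28.5) / (3 × 3.991) = 0.9688; Cpk = min(Cpu, Cpl) = 0.9688

0.969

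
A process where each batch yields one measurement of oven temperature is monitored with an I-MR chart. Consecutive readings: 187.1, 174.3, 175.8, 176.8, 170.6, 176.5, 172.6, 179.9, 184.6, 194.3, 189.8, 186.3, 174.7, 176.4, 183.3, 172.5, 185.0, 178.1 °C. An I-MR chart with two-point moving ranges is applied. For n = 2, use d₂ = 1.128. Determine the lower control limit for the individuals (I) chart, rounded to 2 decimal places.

162.49

X̄ = (187.1 + 174.3 + 175.8 + 176.8 + 170.6 + 176.5 + 172.6 + 179.9 + 184.6 + 194.3 + 189.8 + 186.3 + 174.7 + 176.4 + 183.3 + 172.5 + 185.0 + 178.1) / 18 = 179.9222
Moving ranges: 12.8, 1.5, 1.0, 6.2, 5.9, 3.9, 7.3, 4.7, 9.7, 4.5, 3.5, 11.6, 1.7, 6.9, 10.8, 12.5, 6.9; M̄R̄ = 111.4000 / 17 = 6.5529
LCL = X̄ − 3·M̄R̄/d₂ = 179.9222 − 3 × 6.5529 / 1.128 = 162.4942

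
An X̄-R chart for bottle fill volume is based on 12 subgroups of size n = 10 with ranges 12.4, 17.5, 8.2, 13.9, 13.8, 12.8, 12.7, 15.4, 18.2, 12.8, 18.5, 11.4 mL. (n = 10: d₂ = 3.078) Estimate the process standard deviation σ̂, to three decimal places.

R̄ = (12.4 + 17.5 + 8.2 + 13.9 + 13.8 + 12.8 + 12.7 + 15.4 + 18.2 + 12.8 + 18.5 + 11.4) / 12 = 13.9667
σ̂ = R̄ / d₂ = 13.9667 / 3.078 = 4.5376

4.538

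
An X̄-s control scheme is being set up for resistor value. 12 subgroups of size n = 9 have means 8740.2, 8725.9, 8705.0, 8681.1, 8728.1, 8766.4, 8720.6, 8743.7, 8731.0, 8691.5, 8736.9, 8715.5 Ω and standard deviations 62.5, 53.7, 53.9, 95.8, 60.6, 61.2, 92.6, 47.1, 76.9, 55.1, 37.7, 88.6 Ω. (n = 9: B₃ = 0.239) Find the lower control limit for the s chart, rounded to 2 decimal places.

s̄ = (62.5 + 53.7 + 53.9 + 95.8 + 60.6 + 61.2 + 92.6 + 47.1 + 76.9 + 55.1 + 37.7 + 88.6) / 12 = 65.4750
LCL_s = B₃·s̄ = 0.239 × 65.4750 = 15.6485

15.65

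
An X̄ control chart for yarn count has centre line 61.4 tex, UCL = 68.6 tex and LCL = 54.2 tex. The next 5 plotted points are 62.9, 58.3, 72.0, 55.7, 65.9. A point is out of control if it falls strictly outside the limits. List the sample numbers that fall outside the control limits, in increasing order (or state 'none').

Compare each point to [54.2, 68.6]: sample 3 = 72.0 > UCL.

3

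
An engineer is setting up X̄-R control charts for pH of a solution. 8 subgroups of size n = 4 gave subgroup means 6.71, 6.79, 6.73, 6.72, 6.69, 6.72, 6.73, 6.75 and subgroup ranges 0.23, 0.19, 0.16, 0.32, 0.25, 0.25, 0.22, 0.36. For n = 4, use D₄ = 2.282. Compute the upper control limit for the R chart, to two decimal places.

R̄ = (0.23 + 0.19 + 0.16 + 0.32 + 0.25 + 0.25 + 0.22 + 0.36) / 8 = 1.9800 / 8 = 0.2475
UCL_R = D₄·R̄ = 2.282 × 0.2475 = 0.5648

0.56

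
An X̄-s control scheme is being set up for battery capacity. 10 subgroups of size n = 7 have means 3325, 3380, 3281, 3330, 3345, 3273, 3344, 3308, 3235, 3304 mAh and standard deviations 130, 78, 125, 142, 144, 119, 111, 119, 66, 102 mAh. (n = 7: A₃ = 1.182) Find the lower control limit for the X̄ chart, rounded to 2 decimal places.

X̄̄ = (3325 + 3380 + 3281 + 3330 + 3345 + 3273 + 3344 + 3308 + 3235 + 3304) / 10 = 3312.5000
s̄ = (130 + 78 + 125 + 142 + 144 + 119 + 111 + 119 + 66 + 102) / 10 = 113.6000
LCL = X̄̄ − A₃·s̄ = 3312.5000 − 1.182 × 113.6000 = 3178.2248

3178.22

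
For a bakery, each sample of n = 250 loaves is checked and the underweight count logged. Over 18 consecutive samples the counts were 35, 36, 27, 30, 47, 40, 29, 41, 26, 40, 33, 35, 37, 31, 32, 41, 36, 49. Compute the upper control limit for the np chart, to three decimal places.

52.455

p̄ = Σdᵢ / (k·n) = 645 / (18 × 250) = 0.14333
UCL = np̄ + 3·√(np̄(1−p̄)) = 35.8333 + 3 × √(35.8333×0.85667) = 35.8333 + 3 × 5.5405 = 52.4549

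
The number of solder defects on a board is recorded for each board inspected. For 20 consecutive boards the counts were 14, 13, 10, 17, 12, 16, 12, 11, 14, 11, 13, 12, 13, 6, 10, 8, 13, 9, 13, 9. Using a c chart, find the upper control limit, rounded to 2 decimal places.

c̄ = (14 + 13 + 10 + 17 + 12 + 16 + 12 + 11 + 14 + 11 + 13 + 12 + 13 + 6 + 10 + 8 + 13 + 9 + 13 + 9) / 20 = 236 / 20 = 11.8000
UCL = c̄ + 3√c̄ = 11.8000 + 3 × √11.8000 = 11.8000 + 3 × 3.4351 = 22.1053

22.11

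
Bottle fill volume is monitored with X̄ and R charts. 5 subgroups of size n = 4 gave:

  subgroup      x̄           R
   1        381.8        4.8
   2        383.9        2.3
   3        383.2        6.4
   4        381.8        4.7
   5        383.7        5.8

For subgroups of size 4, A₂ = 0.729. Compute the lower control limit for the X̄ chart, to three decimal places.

379.381

X̄̄ = (381.8 + 383.9 + 383.2 + 381.8 + 383.7) / 5 = 1914.4000 / 5 = 382.8800
R̄ = (4.8 + 2.3 + 6.4 + 4.7 + 5.8) / 5 = 24.0000 / 5 = 4.8000
LCL = X̄̄ − A₂·R̄ = 382.8800 − 0.729 × 4.8000 = 379.3808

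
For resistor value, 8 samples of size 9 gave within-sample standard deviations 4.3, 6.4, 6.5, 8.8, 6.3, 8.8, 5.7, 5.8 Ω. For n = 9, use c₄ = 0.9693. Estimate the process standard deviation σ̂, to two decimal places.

6.78

s̄ = (4.3 + 6.4 + 6.5 + 8.8 + 6.3 + 8.8 + 5.7 + 5.8) / 8 = 6.5750
σ̂ = s̄ / c₄ = 6.5750 / 0.9693 = 6.7832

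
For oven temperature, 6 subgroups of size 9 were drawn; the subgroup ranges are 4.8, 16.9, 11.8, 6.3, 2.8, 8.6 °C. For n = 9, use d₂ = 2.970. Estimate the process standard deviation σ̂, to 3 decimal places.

2.873

R̄ = (4.8 + 16.9 + 11.8 + 6.3 + 2.8 + 8.6) / 6 = 8.5333
σ̂ = R̄ / d₂ = 8.5333 / 2.970 = 2.8732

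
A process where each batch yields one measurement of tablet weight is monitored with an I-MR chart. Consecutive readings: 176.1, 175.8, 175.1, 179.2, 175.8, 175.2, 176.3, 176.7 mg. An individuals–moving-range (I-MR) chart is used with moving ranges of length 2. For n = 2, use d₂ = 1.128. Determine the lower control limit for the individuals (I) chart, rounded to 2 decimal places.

172.25

X̄ = (176.1 + 175.8 + 175.1 + 179.2 + 175.8 + 175.2 + 176.3 + 176.7) / 8 = 176.2750
Moving ranges: 0.3, 0.7, 4.1, 3.4, 0.6, 1.1, 0.4; M̄R̄ = 10.6000 / 7 = 1.5143
LCL = X̄ − 3·M̄R̄/d₂ = 176.2750 − 3 × 1.5143 / 1.128 = 172.2476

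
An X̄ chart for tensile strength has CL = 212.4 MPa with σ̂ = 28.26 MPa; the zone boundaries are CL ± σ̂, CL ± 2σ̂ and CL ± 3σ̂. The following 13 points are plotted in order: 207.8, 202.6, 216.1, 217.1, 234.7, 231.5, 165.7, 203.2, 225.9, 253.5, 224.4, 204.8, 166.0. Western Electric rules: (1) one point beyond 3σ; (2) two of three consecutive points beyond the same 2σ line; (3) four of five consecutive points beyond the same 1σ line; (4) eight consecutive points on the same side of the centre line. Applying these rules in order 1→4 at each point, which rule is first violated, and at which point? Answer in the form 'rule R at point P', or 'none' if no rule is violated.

Zone of each point (C = within 1σ̂, B = 1σ̂–2σ̂, A = 2σ̂–3σ̂, * = beyond 3σ̂; sign = side of CL): 1:-C, 2:-C, 3:+C, 4:+C, 5:+C, 6:+C, 7:-B, 8:-C, 9:+C, 10:+B, 11:+C, 12:-C, 13:-B
No rule fires across all 13 points.

none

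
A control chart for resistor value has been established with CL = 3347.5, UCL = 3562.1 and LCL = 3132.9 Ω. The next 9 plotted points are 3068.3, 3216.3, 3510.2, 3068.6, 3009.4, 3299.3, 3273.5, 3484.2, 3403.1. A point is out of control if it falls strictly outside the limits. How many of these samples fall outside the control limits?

3

Compare each point to [3132.9, 3562.1]: sample 1 = 3068.3 < LCL; sample 4 = 3068.6 < LCL; sample 5 = 3009.4 < LCL.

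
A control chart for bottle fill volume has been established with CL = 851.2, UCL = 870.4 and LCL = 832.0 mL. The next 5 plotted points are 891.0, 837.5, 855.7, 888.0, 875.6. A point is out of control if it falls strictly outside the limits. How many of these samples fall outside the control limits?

3

Compare each point to [832.0, 870.4]: sample 1 = 891.0 > UCL; sample 4 = 888.0 > UCL; sample 5 = 875.6 > UCL.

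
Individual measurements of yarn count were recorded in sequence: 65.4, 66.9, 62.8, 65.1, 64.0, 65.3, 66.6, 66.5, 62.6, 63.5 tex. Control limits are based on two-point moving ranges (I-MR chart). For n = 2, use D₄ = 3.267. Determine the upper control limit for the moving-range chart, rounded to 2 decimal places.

5.99

Moving ranges: 1.5, 4.1, 2.3, 1.1, 1.3, 1.3, 0.1, 3.9, 0.9; M̄R̄ = 16.5000 / 9 = 1.8333
UCL_MR = D₄·M̄R̄ = 3.267 × 1.8333 = 5.9895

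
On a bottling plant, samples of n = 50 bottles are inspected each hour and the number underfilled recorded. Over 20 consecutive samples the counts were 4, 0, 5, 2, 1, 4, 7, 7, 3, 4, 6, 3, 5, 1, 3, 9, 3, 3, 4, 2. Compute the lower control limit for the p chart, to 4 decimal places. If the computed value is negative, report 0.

p̄ = Σdᵢ / (k·n) = 76 / (20 × 50) = 0.07600
LCL = p̄ − 3·√(p̄(1−p̄)/n) = 0.07600 − 3 × 0.03748 = -0.03643 → 0 (negative, so LCL = 0)

0.0000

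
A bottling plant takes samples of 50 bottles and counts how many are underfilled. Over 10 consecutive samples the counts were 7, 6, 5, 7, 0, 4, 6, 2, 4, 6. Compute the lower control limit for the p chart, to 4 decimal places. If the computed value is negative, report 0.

p̄ = Σdᵢ / (k·n) = 47 / (10 × 50) = 0.09400
LCL = p̄ − 3·√(p̄(1−p̄)/n) = 0.09400 − 3 × 0.04127 = -0.02981 → 0 (negative, so LCL = 0)

0.0000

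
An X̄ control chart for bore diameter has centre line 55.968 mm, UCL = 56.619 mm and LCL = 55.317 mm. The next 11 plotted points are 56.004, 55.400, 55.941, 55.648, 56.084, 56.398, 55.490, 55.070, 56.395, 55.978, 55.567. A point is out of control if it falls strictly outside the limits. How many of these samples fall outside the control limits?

Compare each point to [55.317, 56.619]: sample 8 = 55.070 < LCL.

1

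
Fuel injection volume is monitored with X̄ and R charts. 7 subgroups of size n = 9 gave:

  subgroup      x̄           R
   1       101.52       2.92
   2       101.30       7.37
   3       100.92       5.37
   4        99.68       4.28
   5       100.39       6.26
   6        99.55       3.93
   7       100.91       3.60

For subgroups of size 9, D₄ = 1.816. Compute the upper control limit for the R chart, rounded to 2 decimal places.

R̄ = (2.92 + 7.37 + 5.37 + 4.28 + 6.26 + 3.93 + 3.60) / 7 = 33.7300 / 7 = 4.8186
UCL_R = D₄·R̄ = 1.816 × 4.8186 = 8.7505

8.75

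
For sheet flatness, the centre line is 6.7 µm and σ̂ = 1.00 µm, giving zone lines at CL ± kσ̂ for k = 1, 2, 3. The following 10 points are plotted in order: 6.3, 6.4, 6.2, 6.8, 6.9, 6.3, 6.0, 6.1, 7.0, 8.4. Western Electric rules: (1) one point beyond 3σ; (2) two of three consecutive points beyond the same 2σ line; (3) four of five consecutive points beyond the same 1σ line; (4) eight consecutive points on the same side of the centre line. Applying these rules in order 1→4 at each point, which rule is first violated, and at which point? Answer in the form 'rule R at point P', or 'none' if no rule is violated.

none

Zone of each point (C = within 1σ̂, B = 1σ̂–2σ̂, A = 2σ̂–3σ̂, * = beyond 3σ̂; sign = side of CL): 1:-C, 2:-C, 3:-C, 4:+C, 5:+C, 6:-C, 7:-C, 8:-C, 9:+C, 10:+B
No rule fires across all 10 points.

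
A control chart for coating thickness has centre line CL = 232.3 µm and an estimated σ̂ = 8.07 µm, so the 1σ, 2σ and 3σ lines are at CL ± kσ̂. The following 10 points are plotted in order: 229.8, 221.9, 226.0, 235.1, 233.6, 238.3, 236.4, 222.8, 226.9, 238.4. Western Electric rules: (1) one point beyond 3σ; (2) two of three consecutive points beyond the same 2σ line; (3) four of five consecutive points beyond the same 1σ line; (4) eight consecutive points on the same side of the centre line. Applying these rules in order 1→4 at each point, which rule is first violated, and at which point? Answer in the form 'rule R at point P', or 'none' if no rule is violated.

none

Zone of each point (C = within 1σ̂, B = 1σ̂–2σ̂, A = 2σ̂–3σ̂, * = beyond 3σ̂; sign = side of CL): 1:-C, 2:-B, 3:-C, 4:+C, 5:+C, 6:+C, 7:+C, 8:-B, 9:-C, 10:+C
No rule fires across all 10 points.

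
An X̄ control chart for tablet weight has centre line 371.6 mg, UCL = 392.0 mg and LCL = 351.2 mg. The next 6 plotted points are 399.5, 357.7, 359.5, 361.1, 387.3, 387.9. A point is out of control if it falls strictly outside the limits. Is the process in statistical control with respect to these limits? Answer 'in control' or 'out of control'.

Compare each point to [351.2, 392.0]: sample 1 = 399.5 > UCL.

out of control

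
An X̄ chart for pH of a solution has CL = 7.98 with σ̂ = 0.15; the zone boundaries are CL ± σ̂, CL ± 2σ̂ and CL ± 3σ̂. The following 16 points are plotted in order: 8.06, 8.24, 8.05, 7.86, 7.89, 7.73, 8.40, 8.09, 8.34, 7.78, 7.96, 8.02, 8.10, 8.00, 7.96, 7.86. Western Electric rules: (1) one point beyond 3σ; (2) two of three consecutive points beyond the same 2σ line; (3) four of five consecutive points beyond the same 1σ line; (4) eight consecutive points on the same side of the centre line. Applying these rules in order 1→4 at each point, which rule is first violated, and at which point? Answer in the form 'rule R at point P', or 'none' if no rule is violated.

rule 2 at point 9

Zone of each point (C = within 1σ̂, B = 1σ̂–2σ̂, A = 2σ̂–3σ̂, * = beyond 3σ̂; sign = side of CL): 1:+C, 2:+B, 3:+C, 4:-C, 5:-C, 6:-B, 7:+A, 8:+C, 9:+A, 10:-B, 11:-C, 12:+C, 13:+C, 14:+C, 15:-C, 16:-C
Rule 2 (two of three consecutive points beyond the same 2σ limit) is satisfied at point 9.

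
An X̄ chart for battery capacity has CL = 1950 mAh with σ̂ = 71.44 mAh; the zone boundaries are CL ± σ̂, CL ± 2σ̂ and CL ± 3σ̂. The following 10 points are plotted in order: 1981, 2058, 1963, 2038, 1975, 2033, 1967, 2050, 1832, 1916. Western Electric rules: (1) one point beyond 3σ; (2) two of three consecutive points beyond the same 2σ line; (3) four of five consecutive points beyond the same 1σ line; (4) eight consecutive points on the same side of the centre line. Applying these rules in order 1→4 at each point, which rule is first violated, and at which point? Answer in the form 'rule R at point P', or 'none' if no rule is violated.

Zone of each point (C = within 1σ̂, B = 1σ̂–2σ̂, A = 2σ̂–3σ̂, * = beyond 3σ̂; sign = side of CL): 1:+C, 2:+B, 3:+C, 4:+B, 5:+C, 6:+B, 7:+C, 8:+B, 9:-B, 10:-C
Rule 4 (eight consecutive points on the same side of the centre line) is satisfied at point 8.

rule 4 at point 8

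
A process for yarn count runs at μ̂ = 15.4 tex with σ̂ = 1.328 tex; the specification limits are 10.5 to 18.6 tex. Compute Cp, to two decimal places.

Cp = (USL − LSL) / (6σ̂) = (18.6 − 10.5) / (6 × 1.328) = 8.1000 / 7.9680 = 1.0166

1.02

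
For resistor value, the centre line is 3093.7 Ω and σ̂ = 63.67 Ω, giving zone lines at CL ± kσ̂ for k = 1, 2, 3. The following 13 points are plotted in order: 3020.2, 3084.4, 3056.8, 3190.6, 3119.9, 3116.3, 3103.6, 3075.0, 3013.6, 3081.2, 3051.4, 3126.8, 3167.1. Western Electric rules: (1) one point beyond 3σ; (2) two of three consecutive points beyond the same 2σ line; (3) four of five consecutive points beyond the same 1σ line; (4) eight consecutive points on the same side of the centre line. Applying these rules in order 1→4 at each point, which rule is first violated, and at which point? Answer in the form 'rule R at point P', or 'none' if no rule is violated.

none

Zone of each point (C = within 1σ̂, B = 1σ̂–2σ̂, A = 2σ̂–3σ̂, * = beyond 3σ̂; sign = side of CL): 1:-B, 2:-C, 3:-C, 4:+B, 5:+C, 6:+C, 7:+C, 8:-C, 9:-B, 10:-C, 11:-C, 12:+C, 13:+B
No rule fires across all 13 points.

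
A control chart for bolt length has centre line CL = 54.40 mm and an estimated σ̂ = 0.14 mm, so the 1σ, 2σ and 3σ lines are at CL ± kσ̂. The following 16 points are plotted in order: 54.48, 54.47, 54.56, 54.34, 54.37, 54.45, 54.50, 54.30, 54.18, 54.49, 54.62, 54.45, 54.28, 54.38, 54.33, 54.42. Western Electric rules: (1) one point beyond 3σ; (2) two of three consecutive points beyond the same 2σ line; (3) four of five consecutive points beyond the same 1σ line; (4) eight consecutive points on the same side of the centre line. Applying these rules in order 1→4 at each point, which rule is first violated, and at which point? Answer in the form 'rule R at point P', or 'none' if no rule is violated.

Zone of each point (C = within 1σ̂, B = 1σ̂–2σ̂, A = 2σ̂–3σ̂, * = beyond 3σ̂; sign = side of CL): 1:+C, 2:+C, 3:+B, 4:-C, 5:-C, 6:+C, 7:+C, 8:-C, 9:-B, 10:+C, 11:+B, 12:+C, 13:-C, 14:-C, 15:-C, 16:+C
No rule fires across all 16 points.

none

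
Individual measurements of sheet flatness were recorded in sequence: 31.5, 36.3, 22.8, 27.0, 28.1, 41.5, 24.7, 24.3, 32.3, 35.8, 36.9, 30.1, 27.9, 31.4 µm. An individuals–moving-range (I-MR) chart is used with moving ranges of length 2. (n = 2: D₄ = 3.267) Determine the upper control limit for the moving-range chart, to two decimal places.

Moving ranges: 4.8, 13.5, 4.2, 1.1, 13.4, 16.8, 0.4, 8.0, 3.5, 1.1, 6.8, 2.2, 3.5; M̄R̄ = 79.3000 / 13 = 6.1000
UCL_MR = D₄·M̄R̄ = 3.267 × 6.1000 = 19.9287

19.93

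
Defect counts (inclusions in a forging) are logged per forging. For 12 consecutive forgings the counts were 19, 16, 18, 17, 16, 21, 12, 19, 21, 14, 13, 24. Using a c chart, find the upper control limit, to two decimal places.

c̄ = (19 + 16 + 18 + 17 + 16 + 21 + 12 + 19 + 21 + 14 + 13 + 24) / 12 = 210 / 12 = 17.5000
UCL = c̄ + 3√c̄ = 17.5000 + 3 × √17.5000 = 17.5000 + 3 × 4.1833 = 30.0499

30.05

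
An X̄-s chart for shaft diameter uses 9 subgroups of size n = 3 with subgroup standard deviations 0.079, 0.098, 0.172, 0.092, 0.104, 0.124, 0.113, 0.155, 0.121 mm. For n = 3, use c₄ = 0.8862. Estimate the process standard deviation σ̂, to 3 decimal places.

0.133

s̄ = (0.079 + 0.098 + 0.172 + 0.092 + 0.104 + 0.124 + 0.113 + 0.155 + 0.121) / 9 = 0.1176
σ̂ = s̄ / c₄ = 0.1176 / 0.8862 = 0.1327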